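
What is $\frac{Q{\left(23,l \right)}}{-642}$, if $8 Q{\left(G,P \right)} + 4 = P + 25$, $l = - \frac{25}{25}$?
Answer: $- \frac{5}{1284} \approx -0.0038941$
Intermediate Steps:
$l = -1$ ($l = \left(-25\right) \frac{1}{25} = -1$)
$Q{\left(G,P \right)} = \frac{21}{8} + \frac{P}{8}$ ($Q{\left(G,P \right)} = - \frac{1}{2} + \frac{P + 25}{8} = - \frac{1}{2} + \frac{25 + P}{8} = - \frac{1}{2} + \left(\frac{25}{8} + \frac{P}{8}\right) = \frac{21}{8} + \frac{P}{8}$)
$\frac{Q{\left(23,l \right)}}{-642} = \frac{\frac{21}{8} + \frac{1}{8} \left(-1\right)}{-642} = \left(\frac{21}{8} - \frac{1}{8}\right) \left(- \frac{1}{642}\right) = \frac{5}{2} \left(- \frac{1}{642}\right) = - \frac{5}{1284}$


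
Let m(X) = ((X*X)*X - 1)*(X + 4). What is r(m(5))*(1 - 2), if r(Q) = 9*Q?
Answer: -10044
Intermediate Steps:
m(X) = (-1 + X**3)*(4 + X) (m(X) = (X**2*X - 1)*(4 + X) = (X**3 - 1)*(4 + X) = (-1 + X**3)*(4 + X))
r(m(5))*(1 - 2) = (9*(-4 + 5**4 - 1*5 + 4*5**3))*(1 - 2) = (9*(-4 + 625 - 5 + 4*125))*(-1) = (9*(-4 + 625 - 5 + 500))*(-1) = (9*1116)*(-1) = 10044*(-1) = -10044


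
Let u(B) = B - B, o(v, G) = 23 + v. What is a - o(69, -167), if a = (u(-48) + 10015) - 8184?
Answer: 1739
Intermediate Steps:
u(B) = 0
a = 1831 (a = (0 + 10015) - 8184 = 10015 - 8184 = 1831)
a - o(69, -167) = 1831 - (23 + 69) = 1831 - 1*92 = 1831 - 92 = 1739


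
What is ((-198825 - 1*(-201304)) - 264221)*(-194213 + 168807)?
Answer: 6649817252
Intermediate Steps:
((-198825 - 1*(-201304)) - 264221)*(-194213 + 168807) = ((-198825 + 201304) - 264221)*(-25406) = (2479 - 264221)*(-25406) = -261742*(-25406) = 6649817252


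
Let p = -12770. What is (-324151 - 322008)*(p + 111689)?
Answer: -63917402121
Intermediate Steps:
(-324151 - 322008)*(p + 111689) = (-324151 - 322008)*(-12770 + 111689) = -646159*98919 = -63917402121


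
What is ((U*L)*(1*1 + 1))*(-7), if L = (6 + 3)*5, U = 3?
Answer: -1890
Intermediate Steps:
L = 45 (L = 9*5 = 45)
((U*L)*(1*1 + 1))*(-7) = ((3*45)*(1*1 + 1))*(-7) = (135*(1 + 1))*(-7) = (135*2)*(-7) = 270*(-7) = -1890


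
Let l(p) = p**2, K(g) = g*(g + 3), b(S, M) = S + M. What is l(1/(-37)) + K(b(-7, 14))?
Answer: 95831/1369 ≈ 70.001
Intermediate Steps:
b(S, M) = M + S
K(g) = g*(3 + g)
l(1/(-37)) + K(b(-7, 14)) = (1/(-37))**2 + (14 - 7)*(3 + (14 - 7)) = (-1/37)**2 + 7*(3 + 7) = 1/1369 + 7*10 = 1/1369 + 70 = 95831/1369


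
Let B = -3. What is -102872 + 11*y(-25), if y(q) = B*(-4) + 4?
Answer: -102696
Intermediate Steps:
y(q) = 16 (y(q) = -3*(-4) + 4 = 12 + 4 = 16)
-102872 + 11*y(-25) = -102872 + 11*16 = -102872 + 176 = -102696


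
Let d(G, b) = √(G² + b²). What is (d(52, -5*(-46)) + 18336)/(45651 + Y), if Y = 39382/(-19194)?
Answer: 6284664/15646177 + 1371*√13901/31292354 ≈ 0.40684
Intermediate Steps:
Y = -2813/1371 (Y = 39382*(-1/19194) = -2813/1371 ≈ -2.0518)
(d(52, -5*(-46)) + 18336)/(45651 + Y) = (√(52² + (-5*(-46))²) + 18336)/(45651 - 2813/1371) = (√(2704 + 230²) + 18336)/(62584708/1371) = (√(2704 + 52900) + 18336)*(1371/62584708) = (√55604 + 18336)*(1371/62584708) = (2*√13901 + 18336)*(1371/62584708) = (18336 + 2*√13901)*(1371/62584708) = 6284664/15646177 + 1371*√13901/31292354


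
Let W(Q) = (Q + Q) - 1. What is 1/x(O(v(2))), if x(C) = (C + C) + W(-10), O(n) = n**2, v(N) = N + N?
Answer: 1/11 ≈ 0.090909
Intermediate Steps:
v(N) = 2*N
W(Q) = -1 + 2*Q (W(Q) = 2*Q - 1 = -1 + 2*Q)
x(C) = -21 + 2*C (x(C) = (C + C) + (-1 + 2*(-10)) = 2*C + (-1 - 20) = 2*C - 21 = -21 + 2*C)
1/x(O(v(2))) = 1/(-21 + 2*(2*2)**2) = 1/(-21 + 2*4**2) = 1/(-21 + 2*16) = 1/(-21 + 32) = 1/11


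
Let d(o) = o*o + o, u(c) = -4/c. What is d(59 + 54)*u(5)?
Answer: -51528/5 ≈ -10306.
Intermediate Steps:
d(o) = o + o² (d(o) = o² + o = o + o²)
d(59 + 54)*u(5) = ((59 + 54)*(1 + (59 + 54)))*(-4/5) = (113*(1 + 113))*(-4*⅕) = (113*114)*(-⅘) = 12882*(-⅘) = -51528/5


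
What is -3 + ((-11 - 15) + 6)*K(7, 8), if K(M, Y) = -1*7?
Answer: 137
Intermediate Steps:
K(M, Y) = -7
-3 + ((-11 - 15) + 6)*K(7, 8) = -3 + ((-11 - 15) + 6)*(-7) = -3 + (-26 + 6)*(-7) = -3 - 20*(-7) = -3 + 140 = 137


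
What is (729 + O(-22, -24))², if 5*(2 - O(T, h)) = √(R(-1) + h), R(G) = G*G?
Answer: (3655 - I*√23)²/25 ≈ 5.3436e+5 - 1402.3*I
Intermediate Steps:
R(G) = G²
O(T, h) = 2 - √(1 + h)/5 (O(T, h) = 2 - √((-1)² + h)/5 = 2 - √(1 + h)/5)
(729 + O(-22, -24))² = (729 + (2 - √(1 - 24)/5))² = (729 + (2 - I*√23/5))² = (731 - I*√23/5)²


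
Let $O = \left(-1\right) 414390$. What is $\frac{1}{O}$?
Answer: $- \frac{1}{414390} \approx -2.4132 \cdot 10^{-6}$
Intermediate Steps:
$O = -414390$
$\frac{1}{O} = \frac{1}{-414390} = - \frac{1}{414390}$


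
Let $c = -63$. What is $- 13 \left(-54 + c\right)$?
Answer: $1521$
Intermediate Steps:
$- 13 \left(-54 + c\right) = - 13 \left(-54 - 63\right) = \left(-13\right) \left(-117\right) = 1521$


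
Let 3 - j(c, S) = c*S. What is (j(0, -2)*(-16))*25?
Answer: -1200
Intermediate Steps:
j(c, S) = 3 - S*c (j(c, S) = 3 - c*S = 3 - S*c)
(j(0, -2)*(-16))*25 = ((3 - 1*(-2)*0)*(-16))*25 = ((3 + 0)*(-16))*25 = (3*(-16))*25 = -48*25 = -1200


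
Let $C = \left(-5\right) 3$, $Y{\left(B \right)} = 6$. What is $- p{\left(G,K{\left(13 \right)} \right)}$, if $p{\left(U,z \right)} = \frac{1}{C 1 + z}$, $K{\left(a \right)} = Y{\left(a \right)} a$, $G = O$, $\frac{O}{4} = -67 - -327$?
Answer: $- \frac{1}{63} \approx -0.015873$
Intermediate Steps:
$O = 1040$ ($O = 4 \left(-67 - -327\right) = 4 \left(-67 + 327\right) = 4 \cdot 260 = 1040$)
$C = -15$
$G = 1040$
$K{\left(a \right)} = 6 a$
$p{\left(U,z \right)} = \frac{1}{-15 + z}$ ($p{\left(U,z \right)} = \frac{1}{\left(-15\right) 1 + z} = \frac{1}{-15 + z}$)
$- p{\left(G,K{\left(13 \right)} \right)} = - \frac{1}{-15 + 6 \cdot 13} = - \frac{1}{-15 + 78} = - \frac{1}{63}$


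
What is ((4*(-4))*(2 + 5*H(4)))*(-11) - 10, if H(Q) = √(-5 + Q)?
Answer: 342 + 880*I ≈ 342.0 + 880.0*I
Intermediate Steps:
((4*(-4))*(2 + 5*H(4)))*(-11) - 10 = ((4*(-4))*(2 + 5*√(-5 + 4)))*(-11) - 10 = -16*(2 + 5*√(-1))*(-11) - 10 = -16*(2 + 5*I)*(-11) - 10 = (-32 - 80*I)*(-11) - 10 = (352 + 880*I) - 10 = 342 + 880*I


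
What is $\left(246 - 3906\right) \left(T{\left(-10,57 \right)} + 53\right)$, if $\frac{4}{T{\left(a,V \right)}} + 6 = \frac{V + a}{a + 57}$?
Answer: $-191052$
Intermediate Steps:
$T{\left(a,V \right)} = \frac{4}{-6 + \frac{V + a}{57 + a}}$ ($T{\left(a,V \right)} = \frac{4}{-6 + \frac{V + a}{a + 57}} = \frac{4}{-6 + \frac{V + a}{57 + a}}$)
$\left(246 - 3906\right) \left(T{\left(-10,57 \right)} + 53\right) = \left(246 - 3906\right) \left(\frac{4 \left(-57 - -10\right)}{342 - 57 + 5 \left(-10\right)} + 53\right) = - 3660 \left(\frac{4 \left(-57 + 10\right)}{342 - 57 - 50} + 53\right) = - 3660 \left(4 \cdot \frac{1}{235} \left(-47\right) + 53\right) = - 3660 \left(- \frac{4}{5} + 53\right) = \left(-3660\right) \frac{261}{5} = -191052$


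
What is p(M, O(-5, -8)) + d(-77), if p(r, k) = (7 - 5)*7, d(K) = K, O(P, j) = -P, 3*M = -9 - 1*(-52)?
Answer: -63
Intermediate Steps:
M = 43/3 (M = (-9 - 1*(-52))/3 = (-9 + 52)/3 = (⅓)*43 = 43/3 ≈ 14.333)
p(r, k) = 14 (p(r, k) = 2*7 = 14)
p(M, O(-5, -8)) + d(-77) = 14 - 77 = -63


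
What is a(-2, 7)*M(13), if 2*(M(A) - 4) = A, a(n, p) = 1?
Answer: 21/2 ≈ 10.500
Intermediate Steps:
M(A) = 4 + A/2
a(-2, 7)*M(13) = 1*(4 + (½)*13) = 1*(4 + 13/2) = 1*(21/2) = 21/2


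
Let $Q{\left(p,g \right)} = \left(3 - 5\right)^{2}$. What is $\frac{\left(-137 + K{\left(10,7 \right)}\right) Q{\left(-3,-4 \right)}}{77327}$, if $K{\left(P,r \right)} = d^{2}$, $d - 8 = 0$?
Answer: $- \frac{292}{77327} \approx -0.0037762$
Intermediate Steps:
$d = 8$ ($d = 8 + 0 = 8$)
$K{\left(P,r \right)} = 64$ ($K{\left(P,r \right)} = 8^{2} = 64$)
$Q{\left(p,g \right)} = 4$ ($Q{\left(p,g \right)} = \left(-2\right)^{2} = 4$)
$\frac{\left(-137 + K{\left(10,7 \right)}\right) Q{\left(-3,-4 \right)}}{77327} = \frac{\left(-137 + 64\right) 4}{77327} = \left(-73\right) 4 \cdot \frac{1}{77327} = \left(-292\right) \frac{1}{77327} = - \frac{292}{77327}$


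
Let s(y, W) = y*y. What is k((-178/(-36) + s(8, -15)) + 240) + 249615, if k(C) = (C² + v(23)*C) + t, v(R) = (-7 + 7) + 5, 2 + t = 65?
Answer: 112320883/324 ≈ 3.4667e+5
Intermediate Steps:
t = 63 (t = -2 + 65 = 63)
v(R) = 5 (v(R) = 0 + 5 = 5)
s(y, W) = y²
k(C) = 63 + C² + 5*C (k(C) = (C² + 5*C) + 63 = 63 + C² + 5*C)
k((-178/(-36) + s(8, -15)) + 240) + 249615 = (63 + ((-178/(-36) + 8²) + 240)² + 5*((-178/(-36) + 8²) + 240)) + 249615 = (63 + ((-178*(-1/36) + 64) + 240)² + 5*((-178*(-1/36) + 64) + 240)) + 249615 = (63 + ((89/18 + 64) + 240)² + 5*((89/18 + 64) + 240)) + 249615 = (63 + (1241/18 + 240)² + 5*(1241/18 + 240)) + 249615 = (63 + (5561/18)² + 5*(5561/18)) + 249615 = (63 + 30924721/324 + 27805/18) + 249615 = 31445623/324 + 249615 = 112320883/324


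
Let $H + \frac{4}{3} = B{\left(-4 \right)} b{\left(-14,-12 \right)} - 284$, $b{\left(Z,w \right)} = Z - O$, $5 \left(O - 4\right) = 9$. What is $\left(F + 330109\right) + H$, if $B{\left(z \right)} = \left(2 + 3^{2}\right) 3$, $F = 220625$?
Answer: $\frac{8246929}{15} \approx 5.498 \cdot 10^{5}$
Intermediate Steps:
$O = \frac{29}{5}$ ($O = 4 + \frac{1}{5} \cdot 9 = 4 + \frac{9}{5} = \frac{29}{5} \approx 5.8$)
$B{\left(z \right)} = 33$ ($B{\left(z \right)} = \left(2 + 9\right) 3 = 11 \cdot 3 = 33$)
$b{\left(Z,w \right)} = - \frac{29}{5} + Z$ ($b{\left(Z,w \right)} = Z - \frac{29}{5} = - \frac{29}{5} + Z$)
$H = - \frac{14081}{15}$ ($H = - \frac{4}{3} + \left(33 \left(- \frac{29}{5} - 14\right) - 284\right) = - \frac{4}{3} + \left(33 \left(- \frac{99}{5}\right) - 284\right) = - \frac{4}{3} - \frac{4687}{5} = - \frac{14081}{15} \approx -938.73$)
$\left(F + 330109\right) + H = \left(220625 + 330109\right) - \frac{14081}{15} = 550734 - \frac{14081}{15} = \frac{8246929}{15}$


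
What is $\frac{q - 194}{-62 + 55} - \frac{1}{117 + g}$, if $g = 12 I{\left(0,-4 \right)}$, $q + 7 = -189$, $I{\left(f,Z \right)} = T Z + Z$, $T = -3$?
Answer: $\frac{83063}{1491} \approx 55.71$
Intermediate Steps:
$I{\left(f,Z \right)} = - 2 Z$ ($I{\left(f,Z \right)} = - 3 Z + Z = - 2 Z$)
$q = -196$ ($q = -7 - 189 = -196$)
$g = 96$ ($g = 12 \left(\left(-2\right) \left(-4\right)\right) = 12 \cdot 8 = 96$)
$\frac{q - 194}{-62 + 55} - \frac{1}{117 + g} = \frac{-196 - 194}{-62 + 55} - \frac{1}{117 + 96} = - \frac{390}{-7} - \frac{1}{213} = \left(-390\right) \left(- \frac{1}{7}\right) - \frac{1}{213} = \frac{390}{7} - \frac{1}{213} = \frac{83063}{1491}$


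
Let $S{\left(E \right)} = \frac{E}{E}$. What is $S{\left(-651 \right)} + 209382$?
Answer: $209383$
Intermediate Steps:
$S{\left(E \right)} = 1$
$S{\left(-651 \right)} + 209382 = 1 + 209382 = 209383$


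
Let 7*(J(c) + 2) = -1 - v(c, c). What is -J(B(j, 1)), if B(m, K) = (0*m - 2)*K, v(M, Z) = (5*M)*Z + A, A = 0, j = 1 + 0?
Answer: 5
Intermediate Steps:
j = 1
v(M, Z) = 5*M*Z (v(M, Z) = (5*M)*Z + 0 = 5*M*Z + 0 = 5*M*Z)
B(m, K) = -2*K (B(m, K) = (0 - 2)*K = -2*K)
J(c) = -15/7 - 5*c²/7 (J(c) = -2 + (-1 - 5*c*c)/7 = -2 + (-1 - 5*c²)/7 = -2 + (-⅐ - 5*c²/7) = -15/7 - 5*c²/7)
-J(B(j, 1)) = -(-15/7 - 5*(-2*1)²/7) = -(-15/7 - 5/7*(-2)²) = -(-15/7 - 5/7*4) = -(-15/7 - 20/7) = -1*(-5) = 5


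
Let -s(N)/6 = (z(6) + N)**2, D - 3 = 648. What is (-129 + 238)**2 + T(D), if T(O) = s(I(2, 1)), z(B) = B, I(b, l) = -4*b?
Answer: 11857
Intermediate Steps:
D = 651 (D = 3 + 648 = 651)
s(N) = -6*(6 + N)**2
T(O) = -24 (T(O) = -6*(6 - 4*2)**2 = -6*(6 - 8)**2 = -6*(-2)**2 = -6*4 = -24)
(-129 + 238)**2 + T(D) = (-129 + 238)**2 - 24 = 109**2 - 24 = 11881 - 24 = 11857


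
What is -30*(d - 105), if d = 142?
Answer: -1110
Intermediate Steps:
-30*(d - 105) = -30*(142 - 105) = -30*37 = -1110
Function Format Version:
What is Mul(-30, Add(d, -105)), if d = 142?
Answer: -1110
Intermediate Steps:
Mul(-30, Add(d, -105)) = Mul(-30, Add(142, -105)) = Mul(-30, 37) = -1110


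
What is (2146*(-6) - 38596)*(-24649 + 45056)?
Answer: -1050389104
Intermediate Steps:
(2146*(-6) - 38596)*(-24649 + 45056) = (-12876 - 38596)*20407 = -51472*20407 = -1050389104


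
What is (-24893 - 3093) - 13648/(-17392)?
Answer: -30419929/1087 ≈ -27985.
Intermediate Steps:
(-24893 - 3093) - 13648/(-17392) = -27986 - 13648*(-1/17392) = -27986 + 853/1087 = -30419929/1087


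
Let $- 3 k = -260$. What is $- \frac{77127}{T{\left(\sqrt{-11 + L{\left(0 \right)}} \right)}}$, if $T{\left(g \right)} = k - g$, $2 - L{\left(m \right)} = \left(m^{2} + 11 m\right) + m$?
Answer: $- \frac{60159060}{67681} - \frac{2082429 i}{67681} \approx -888.86 - 30.768 i$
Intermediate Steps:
$k = \frac{260}{3}$ ($k = \left(- \frac{1}{3}\right) \left(-260\right) = \frac{260}{3} \approx 86.667$)
$L{\left(m \right)} = 2 - m^{2} - 12 m$ ($L{\left(m \right)} = 2 - \left(\left(m^{2} + 11 m\right) + m\right) = 2 - \left(m^{2} + 12 m\right) = 2 - m^{2} - 12 m$)
$T{\left(g \right)} = \frac{260}{3} - g$
$- \frac{77127}{T{\left(\sqrt{-11 + L{\left(0 \right)}} \right)}} = - \frac{77127}{\frac{260}{3} - \sqrt{-11 - -2}} = - \frac{77127}{\frac{260}{3} - \sqrt{-11 + \left(2 - 0 + 0\right)}} = - \frac{77127}{\frac{260}{3} - \sqrt{-11 + \left(2 + 0 + 0\right)}} = - \frac{77127}{\frac{260}{3} - \sqrt{-11 + 2}} = - \frac{77127}{\frac{260}{3} - \sqrt{-9}} = - \frac{77127}{\frac{260}{3} - 3 i} = - 77127 \frac{9 \left(\frac{260}{3} + 3 i\right)}{67681} = - \frac{694143 \left(\frac{260}{3} + 3 i\right)}{67681}$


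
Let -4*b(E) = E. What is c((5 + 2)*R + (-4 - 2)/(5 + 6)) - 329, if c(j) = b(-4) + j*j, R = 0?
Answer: -39652/121 ≈ -327.70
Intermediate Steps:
b(E) = -E/4
c(j) = 1 + j**2 (c(j) = -1/4*(-4) + j*j = 1 + j**2)
c((5 + 2)*R + (-4 - 2)/(5 + 6)) - 329 = (1 + ((5 + 2)*0 + (-4 - 2)/(5 + 6))**2) - 329 = (1 + (7*0 - 6/11)**2) - 329 = (1 + (0 - 6*1/11)**2) - 329 = (1 + (0 - 6/11)**2) - 329 = (1 + (-6/11)**2) - 329 = (1 + 36/121) - 329 = 157/121 - 329 = -39652/121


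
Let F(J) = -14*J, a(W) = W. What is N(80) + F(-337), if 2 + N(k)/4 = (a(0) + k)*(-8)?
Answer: 2150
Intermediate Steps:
N(k) = -8 - 32*k (N(k) = -8 + 4*((0 + k)*(-8)) = -8 + 4*(k*(-8)) = -8 + 4*(-8*k) = -8 - 32*k)
N(80) + F(-337) = (-8 - 32*80) - 14*(-337) = (-8 - 2560) + 4718 = -2568 + 4718 = 2150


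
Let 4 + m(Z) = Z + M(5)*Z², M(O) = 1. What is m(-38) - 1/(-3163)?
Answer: 4434527/3163 ≈ 1402.0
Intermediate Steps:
m(Z) = -4 + Z + Z² (m(Z) = -4 + (Z + 1*Z²) = -4 + (Z + Z²) = -4 + Z + Z²)
m(-38) - 1/(-3163) = (-4 - 38 + (-38)²) - 1/(-3163) = (-4 - 38 + 1444) - 1*(-1/3163) = 1402 + 1/3163 = 4434527/3163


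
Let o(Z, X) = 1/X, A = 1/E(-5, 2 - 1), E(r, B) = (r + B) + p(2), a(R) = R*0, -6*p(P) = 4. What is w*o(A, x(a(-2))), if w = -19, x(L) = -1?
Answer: 19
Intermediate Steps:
p(P) = -2/3 (p(P) = -1/6*4 = -2/3)
a(R) = 0
E(r, B) = -2/3 + B + r (E(r, B) = (r + B) - 2/3 = (B + r) - 2/3 = -2/3 + B + r)
A = -3/14 (A = 1/(-2/3 + (2 - 1) - 5) = 1/(-2/3 + 1 - 5) = 1/(-14/3) = -3/14 ≈ -0.21429)
w*o(A, x(a(-2))) = -19/(-1) = -19*(-1) = 19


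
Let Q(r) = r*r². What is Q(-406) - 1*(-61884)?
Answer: -66861532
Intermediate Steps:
Q(r) = r³
Q(-406) - 1*(-61884) = (-406)³ - 1*(-61884) = -66923416 + 61884 = -66861532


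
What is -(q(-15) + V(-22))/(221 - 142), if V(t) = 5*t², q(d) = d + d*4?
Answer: -2345/79 ≈ -29.684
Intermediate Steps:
q(d) = 5*d (q(d) = d + 4*d = 5*d)
-(q(-15) + V(-22))/(221 - 142) = -(5*(-15) + 5*(-22)²)/(221 - 142) = -(-75 + 5*484)/79 = -(-75 + 2420)/79 = -2345/79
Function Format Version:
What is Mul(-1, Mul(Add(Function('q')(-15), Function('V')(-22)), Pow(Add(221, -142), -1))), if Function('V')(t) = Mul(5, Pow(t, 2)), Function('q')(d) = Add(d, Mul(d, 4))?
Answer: Rational(-2345, 79) ≈ -29.684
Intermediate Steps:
Function('q')(d) = Mul(5, d) (Function('q')(d) = Add(d, Mul(4, d)) = Mul(5, d))
Mul(-1, Mul(Add(Function('q')(-15), Function('V')(-22)), Pow(Add(221, -142), -1))) = Mul(-1, Mul(Add(Mul(5, -15), Mul(5, Pow(-22, 2))), Pow(Add(221, -142), -1))) = Mul(-1, Mul(Add(-75, Mul(5, 484)), Pow(79, -1))) = Mul(-1, Mul(Add(-75, 2420), Rational(1, 79))) = Mul(-1, Mul(2345, Rational(1, 79))) = Mul(-1, Rational(2345, 79)) = Rational(-2345, 79)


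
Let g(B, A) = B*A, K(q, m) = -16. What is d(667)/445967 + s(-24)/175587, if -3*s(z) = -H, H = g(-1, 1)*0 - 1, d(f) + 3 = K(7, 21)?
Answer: -10454426/234918022887 ≈ -4.4502e-5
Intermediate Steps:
g(B, A) = A*B
d(f) = -19 (d(f) = -3 - 16 = -19)
H = -1 (H = (1*(-1))*0 - 1 = -1*0 - 1 = 0 - 1 = -1)
s(z) = -⅓ (s(z) = -(-1)*(-1)/3 = -⅓*1 = -⅓)
d(667)/445967 + s(-24)/175587 = -19/445967 - ⅓/175587 = -19*1/445967 - ⅓*1/175587 = -19/445967 - 1/526761 = -10454426/234918022887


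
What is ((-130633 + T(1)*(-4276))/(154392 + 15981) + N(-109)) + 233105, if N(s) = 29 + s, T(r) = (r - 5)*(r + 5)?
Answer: 39701140316/170373 ≈ 2.3302e+5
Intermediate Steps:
T(r) = (-5 + r)*(5 + r)
((-130633 + T(1)*(-4276))/(154392 + 15981) + N(-109)) + 233105 = ((-130633 + (-25 + 1²)*(-4276))/(154392 + 15981) + (29 - 109)) + 233105 = ((-130633 + (-25 + 1)*(-4276))/170373 - 80) + 233105 = ((-130633 - 24*(-4276))*(1/170373) - 80) + 233105 = ((-130633 + 102624)*(1/170373) - 80) + 233105 = (-28009*1/170373 - 80) + 233105 = (-28009/170373 - 80) + 233105 = -13657849/170373 + 233105 = 39701140316/170373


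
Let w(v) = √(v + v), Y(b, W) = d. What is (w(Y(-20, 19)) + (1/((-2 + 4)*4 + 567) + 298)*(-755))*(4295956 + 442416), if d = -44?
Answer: -122600641866372/115 + 9476744*I*√22 ≈ -1.0661e+12 + 4.445e+7*I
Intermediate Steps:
Y(b, W) = -44
w(v) = √2*√v (w(v) = √(2*v) = √2*√v)
(w(Y(-20, 19)) + (1/((-2 + 4)*4 + 567) + 298)*(-755))*(4295956 + 442416) = (√2*√(-44) + (1/((-2 + 4)*4 + 567) + 298)*(-755))*(4295956 + 442416) = (√2*(2*I*√11) + (1/(2*4 + 567) + 298)*(-755))*4738372 = (2*I*√22 + (1/(8 + 567) + 298)*(-755))*4738372 = (2*I*√22 + (1/575 + 298)*(-755))*4738372 = (2*I*√22 + (171351/575)*(-755))*4738372 = (2*I*√22 - 25874001/115)*4738372 = (-25874001/115 + 2*I*√22)*4738372 = -122600641866372/115 + 9476744*I*√22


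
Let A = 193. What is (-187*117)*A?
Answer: -4222647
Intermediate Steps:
(-187*117)*A = -187*117*193 = -21879*193 = -4222647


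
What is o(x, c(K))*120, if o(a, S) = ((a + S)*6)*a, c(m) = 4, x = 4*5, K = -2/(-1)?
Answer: 345600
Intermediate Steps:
K = 2 (K = -2*(-1) = 2)
x = 20
o(a, S) = a*(6*S + 6*a) (o(a, S) = ((S + a)*6)*a = (6*S + 6*a)*a = a*(6*S + 6*a))
o(x, c(K))*120 = (6*20*(4 + 20))*120 = (6*20*24)*120 = 2880*120 = 345600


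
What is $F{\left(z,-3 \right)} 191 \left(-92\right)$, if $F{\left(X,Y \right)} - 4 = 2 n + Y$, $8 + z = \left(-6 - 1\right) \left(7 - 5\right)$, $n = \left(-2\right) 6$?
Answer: $404156$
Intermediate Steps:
$n = -12$
$z = -22$ ($z = -8 + \left(-6 - 1\right) \left(7 - 5\right) = -8 - 14 = -22$)
$F{\left(X,Y \right)} = -20 + Y$ ($F{\left(X,Y \right)} = 4 + \left(2 \left(-12\right) + Y\right) = 4 + \left(-24 + Y\right) = -20 + Y$)
$F{\left(z,-3 \right)} 191 \left(-92\right) = \left(-20 - 3\right) 191 \left(-92\right) = \left(-23\right) 191 \left(-92\right) = \left(-4393\right) \left(-92\right) = 404156$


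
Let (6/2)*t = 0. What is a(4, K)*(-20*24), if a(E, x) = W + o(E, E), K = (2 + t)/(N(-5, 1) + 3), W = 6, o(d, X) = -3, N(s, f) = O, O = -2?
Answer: -1440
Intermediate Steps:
N(s, f) = -2
t = 0 (t = (⅓)*0 = 0)
K = 2 (K = (2 + 0)/(-2 + 3) = 2/1 = 2*1 = 2)
a(E, x) = 3 (a(E, x) = 6 - 3 = 3)
a(4, K)*(-20*24) = 3*(-20*24) = 3*(-480) = -1440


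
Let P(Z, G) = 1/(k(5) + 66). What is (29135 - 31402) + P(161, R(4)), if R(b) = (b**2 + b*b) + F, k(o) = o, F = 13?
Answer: -160956/71 ≈ -2267.0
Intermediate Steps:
R(b) = 13 + 2*b**2 (R(b) = (b**2 + b*b) + 13 = (b**2 + b**2) + 13 = 2*b**2 + 13 = 13 + 2*b**2)
P(Z, G) = 1/71 (P(Z, G) = 1/(5 + 66) = 1/71)
(29135 - 31402) + P(161, R(4)) = (29135 - 31402) + 1/71 = -2267 + 1/71 = -160956/71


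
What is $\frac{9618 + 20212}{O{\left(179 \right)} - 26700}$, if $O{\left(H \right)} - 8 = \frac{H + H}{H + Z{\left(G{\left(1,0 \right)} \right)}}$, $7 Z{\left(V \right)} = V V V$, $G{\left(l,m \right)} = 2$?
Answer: $- \frac{989885}{885687} \approx -1.1176$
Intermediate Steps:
$Z{\left(V \right)} = \frac{V^{3}}{7}$ ($Z{\left(V \right)} = \frac{V V V}{7} = \frac{V^{2} V}{7} = \frac{V^{3}}{7}$)
$O{\left(H \right)} = 8 + \frac{2 H}{\frac{8}{7} + H}$ ($O{\left(H \right)} = 8 + \frac{H + H}{H + \frac{2^{3}}{7}} = 8 + \frac{2 H}{H + \frac{1}{7} \cdot 8} = 8 + \frac{2 H}{H + \frac{8}{7}} = 8 + \frac{2 H}{\frac{8}{7} + H}$)
$\frac{9618 + 20212}{O{\left(179 \right)} - 26700} = \frac{9618 + 20212}{\frac{2 \left(32 + 35 \cdot 179\right)}{8 + 7 \cdot 179} - 26700} = \frac{29830}{\frac{2 \left(32 + 6265\right)}{8 + 1253} - 26700} = \frac{29830}{2 \cdot \frac{1}{1261} \cdot 6297 - 26700} = \frac{29830}{\frac{12594}{1261} - 26700} = \frac{29830}{- \frac{33656106}{1261}} = 29830 \left(- \frac{1261}{33656106}\right) = - \frac{989885}{885687}$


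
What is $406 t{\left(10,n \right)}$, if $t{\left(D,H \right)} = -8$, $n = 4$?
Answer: $-3248$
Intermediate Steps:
$406 t{\left(10,n \right)} = 406 \left(-8\right) = -3248$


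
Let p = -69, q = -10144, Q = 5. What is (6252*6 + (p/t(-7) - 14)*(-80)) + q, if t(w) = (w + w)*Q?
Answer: 198864/7 ≈ 28409.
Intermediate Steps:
t(w) = 10*w (t(w) = (w + w)*5 = (2*w)*5 = 10*w)
(6252*6 + (p/t(-7) - 14)*(-80)) + q = (6252*6 + (-69/(10*(-7)) - 14)*(-80)) - 10144 = (37512 + (-69/(-70) - 14)*(-80)) - 10144 = (37512 + (-69*(-1/70) - 14)*(-80)) - 10144 = (37512 + (69/70 - 14)*(-80)) - 10144 = (37512 - 911/70*(-80)) - 10144 = (37512 + 7288/7) - 10144 = 269872/7 - 10144 = 198864/7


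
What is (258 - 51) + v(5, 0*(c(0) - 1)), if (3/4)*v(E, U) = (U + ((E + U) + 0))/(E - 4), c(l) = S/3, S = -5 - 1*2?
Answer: 641/3 ≈ 213.67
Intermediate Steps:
S = -7 (S = -5 - 2 = -7)
c(l) = -7/3
v(E, U) = 4*(E + 2*U)/(3*(-4 + E)) (v(E, U) = 4*((U + ((E + U) + 0))/(E - 4))/3 = 4*((U + (E + U))/(-4 + E))/3 = 4*((E + 2*U)/(-4 + E))/3 = 4*(E + 2*U)/(3*(-4 + E)))
(258 - 51) + v(5, 0*(c(0) - 1)) = (258 - 51) + 4*(5 + 2*(0*(-7/3 - 1)))/(3*(-4 + 5)) = 207 + (4/3)*(5 + 2*(0*(-10/3)))/1 = 207 + (4/3)*1*(5 + 2*0) = 207 + (4/3)*1*(5 + 0) = 207 + (4/3)*1*5 = 207 + 20/3 = 641/3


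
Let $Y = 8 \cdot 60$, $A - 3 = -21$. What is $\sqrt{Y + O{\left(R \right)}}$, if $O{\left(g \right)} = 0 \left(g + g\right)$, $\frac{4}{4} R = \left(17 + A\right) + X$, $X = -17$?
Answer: $4 \sqrt{30} \approx 21.909$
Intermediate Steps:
$A = -18$ ($A = 3 - 21 = -18$)
$R = -18$ ($R = \left(17 - 18\right) - 17 = -1 - 17 = -18$)
$Y = 480$
$O{\left(g \right)} = 0$ ($O{\left(g \right)} = 0 \cdot 2 g = 0$)
$\sqrt{Y + O{\left(R \right)}} = \sqrt{480 + 0} = \sqrt{480} = 4 \sqrt{30}$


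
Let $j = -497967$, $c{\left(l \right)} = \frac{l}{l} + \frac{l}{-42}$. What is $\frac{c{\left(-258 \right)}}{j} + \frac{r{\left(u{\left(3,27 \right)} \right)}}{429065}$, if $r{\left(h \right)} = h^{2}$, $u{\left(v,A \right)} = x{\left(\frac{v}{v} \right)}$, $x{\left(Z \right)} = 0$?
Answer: $- \frac{50}{3485769} \approx -1.4344 \cdot 10^{-5}$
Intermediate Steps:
$c{\left(l \right)} = 1 - \frac{l}{42}$ ($c{\left(l \right)} = 1 + l \left(- \frac{1}{42}\right) = 1 - \frac{l}{42}$)
$u{\left(v,A \right)} = 0$
$\frac{c{\left(-258 \right)}}{j} + \frac{r{\left(u{\left(3,27 \right)} \right)}}{429065} = \frac{1 - - \frac{43}{7}}{-497967} + \frac{0^{2}}{429065} = \left(1 + \frac{43}{7}\right) \left(- \frac{1}{497967}\right) + 0 \cdot \frac{1}{429065} = \frac{50}{7} \left(- \frac{1}{497967}\right) + 0 = - \frac{50}{3485769} + 0 = - \frac{50}{3485769}$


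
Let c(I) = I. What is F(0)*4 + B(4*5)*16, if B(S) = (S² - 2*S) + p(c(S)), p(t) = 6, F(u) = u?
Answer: 5856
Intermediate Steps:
B(S) = 6 + S² - 2*S (B(S) = (S² - 2*S) + 6 = 6 + S² - 2*S)
F(0)*4 + B(4*5)*16 = 0*4 + (6 + (4*5)² - 8*5)*16 = 0 + (6 + 20² - 2*20)*16 = 0 + (6 + 400 - 40)*16 = 0 + 366*16 = 0 + 5856 = 5856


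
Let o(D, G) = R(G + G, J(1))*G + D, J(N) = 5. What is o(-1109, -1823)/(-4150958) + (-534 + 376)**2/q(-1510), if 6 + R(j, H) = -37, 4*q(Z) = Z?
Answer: -14807669816/223855235 ≈ -66.148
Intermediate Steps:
q(Z) = Z/4
R(j, H) = -43 (R(j, H) = -6 - 37 = -43)
o(D, G) = D - 43*G (o(D, G) = -43*G + D = D - 43*G)
o(-1109, -1823)/(-4150958) + (-534 + 376)**2/q(-1510) = (-1109 - 43*(-1823))/(-4150958) + (-534 + 376)**2/(((1/4)*(-1510))) = (-1109 + 78389)*(-1/4150958) + (-158)**2/(-755/2) = 77280*(-1/4150958) + 24964*(-2/755) = -5520/296497 - 49928/755 = -14807669816/223855235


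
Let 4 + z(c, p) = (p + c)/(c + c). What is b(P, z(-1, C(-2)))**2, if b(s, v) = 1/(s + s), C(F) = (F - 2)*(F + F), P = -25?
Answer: 1/2500 ≈ 0.00040000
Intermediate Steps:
C(F) = 2*F*(-2 + F) (C(F) = (-2 + F)*(2*F) = 2*F*(-2 + F))
z(c, p) = -4 + (c + p)/(2*c) (z(c, p) = -4 + (p + c)/(c + c) = -4 + (c + p)/((2*c)) = -4 + (c + p)*(1/(2*c)) = -4 + (c + p)/(2*c))
b(s, v) = 1/(2*s)
b(P, z(-1, C(-2)))**2 = ((1/2)/(-25))**2 = ((1/2)*(-1/25))**2 = (-1/50)**2 = 1/2500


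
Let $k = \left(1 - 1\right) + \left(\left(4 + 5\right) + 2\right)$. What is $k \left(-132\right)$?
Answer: $-1452$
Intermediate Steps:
$k = 11$ ($k = 0 + \left(9 + 2\right) = 0 + 11 = 11$)
$k \left(-132\right) = 11 \left(-132\right) = -1452$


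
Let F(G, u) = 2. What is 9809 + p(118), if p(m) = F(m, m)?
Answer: 9811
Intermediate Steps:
p(m) = 2
9809 + p(118) = 9809 + 2 = 9811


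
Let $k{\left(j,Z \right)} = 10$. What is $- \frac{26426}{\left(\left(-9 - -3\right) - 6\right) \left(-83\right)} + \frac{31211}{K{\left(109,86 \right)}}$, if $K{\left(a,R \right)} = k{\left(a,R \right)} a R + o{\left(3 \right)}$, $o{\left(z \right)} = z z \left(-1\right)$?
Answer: $- \frac{1222924625}{46678038} \approx -26.199$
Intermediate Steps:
$o{\left(z \right)} = - z^{2}$ ($o{\left(z \right)} = z^{2} \left(-1\right) = - z^{2}$)
$K{\left(a,R \right)} = -9 + 10 R a$ ($K{\left(a,R \right)} = 10 a R - 3^{2} = 10 R a - 9 = -9 + 10 R a$)
$- \frac{26426}{\left(\left(-9 - -3\right) - 6\right) \left(-83\right)} + \frac{31211}{K{\left(109,86 \right)}} = - \frac{26426}{\left(\left(-9 - -3\right) - 6\right) \left(-83\right)} + \frac{31211}{-9 + 10 \cdot 86 \cdot 109} = - \frac{26426}{\left(\left(-9 + 3\right) - 6\right) \left(-83\right)} + \frac{31211}{-9 + 93740} = - \frac{26426}{\left(-6 - 6\right) \left(-83\right)} + \frac{31211}{93731} = - \frac{26426}{\left(-12\right) \left(-83\right)} + 31211 \cdot \frac{1}{93731} = - \frac{26426}{996} + \frac{31211}{93731} = \left(-26426\right) \frac{1}{996} + \frac{31211}{93731} = - \frac{13213}{498} + \frac{31211}{93731} = - \frac{1222924625}{46678038}$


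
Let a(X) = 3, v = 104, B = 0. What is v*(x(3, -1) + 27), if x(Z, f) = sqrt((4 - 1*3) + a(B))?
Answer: 3016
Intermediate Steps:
x(Z, f) = 2 (x(Z, f) = sqrt((4 - 1*3) + 3) = sqrt((4 - 3) + 3) = sqrt(1 + 3) = sqrt(4) = 2)
v*(x(3, -1) + 27) = 104*(2 + 27) = 104*29 = 3016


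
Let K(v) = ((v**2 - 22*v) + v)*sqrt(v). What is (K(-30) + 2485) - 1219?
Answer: 1266 + 1530*I*sqrt(30) ≈ 1266.0 + 8380.2*I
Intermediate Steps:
K(v) = sqrt(v)*(v**2 - 21*v) (K(v) = (v**2 - 21*v)*sqrt(v) = sqrt(v)*(v**2 - 21*v))
(K(-30) + 2485) - 1219 = ((-30)**(3/2)*(-21 - 30) + 2485) - 1219 = (-30*I*sqrt(30)*(-51) + 2485) - 1219 = (1530*I*sqrt(30) + 2485) - 1219 = (2485 + 1530*I*sqrt(30)) - 1219 = 1266 + 1530*I*sqrt(30)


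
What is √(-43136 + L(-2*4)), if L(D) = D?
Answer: 2*I*√10786 ≈ 207.71*I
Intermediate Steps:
√(-43136 + L(-2*4)) = √(-43136 - 2*4) = √(-43136 - 8) = √(-43144) = 2*I*√10786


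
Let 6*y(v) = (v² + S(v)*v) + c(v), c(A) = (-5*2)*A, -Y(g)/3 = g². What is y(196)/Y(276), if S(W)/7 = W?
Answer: -38171/171396 ≈ -0.22271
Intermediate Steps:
Y(g) = -3*g²
S(W) = 7*W
c(A) = -10*A
y(v) = -5*v/3 + 4*v²/3 (y(v) = ((v² + (7*v)*v) - 10*v)/6 = ((v² + 7*v²) - 10*v)/6 = (8*v² - 10*v)/6 = (-10*v + 8*v²)/6 = -5*v/3 + 4*v²/3)
y(196)/Y(276) = ((⅓)*196*(-5 + 4*196))/((-3*276²)) = ((⅓)*196*(-5 + 784))/((-3*76176)) = ((⅓)*196*779)/(-228528) = (152684/3)*(-1/228528) = -38171/171396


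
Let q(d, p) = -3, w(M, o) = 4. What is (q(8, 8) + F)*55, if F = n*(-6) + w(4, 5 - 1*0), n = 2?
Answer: -605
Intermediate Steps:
F = -8 (F = 2*(-6) + 4 = -12 + 4 = -8)
(q(8, 8) + F)*55 = (-3 - 8)*55 = -11*55 = -605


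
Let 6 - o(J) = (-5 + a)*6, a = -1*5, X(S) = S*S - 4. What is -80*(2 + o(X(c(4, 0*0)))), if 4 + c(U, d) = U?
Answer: -5440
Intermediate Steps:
c(U, d) = -4 + U
X(S) = -4 + S² (X(S) = S² - 4 = -4 + S²)
a = -5
o(J) = 66 (o(J) = 6 - (-5 - 5)*6 = 6 - (-10)*6 = 6 - 1*(-60) = 6 + 60 = 66)
-80*(2 + o(X(c(4, 0*0)))) = -80*(2 + 66) = -80*68 = -5440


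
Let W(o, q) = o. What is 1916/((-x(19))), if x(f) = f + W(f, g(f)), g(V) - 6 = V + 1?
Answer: -958/19 ≈ -50.421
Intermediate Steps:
g(V) = 7 + V (g(V) = 6 + (V + 1) = 6 + (1 + V) = 7 + V)
x(f) = 2*f (x(f) = f + f = 2*f)
1916/((-x(19))) = 1916/((-2*19)) = 1916/((-1*38)) = 1916/(-38) = 1916*(-1/38) = -958/19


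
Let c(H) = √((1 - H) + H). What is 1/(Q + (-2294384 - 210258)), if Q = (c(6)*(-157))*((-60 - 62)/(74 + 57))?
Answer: -131/328088948 ≈ -3.9928e-7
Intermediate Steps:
c(H) = 1 (c(H) = √1 = 1)
Q = 19154/131 (Q = (1*(-157))*((-60 - 62)/(74 + 57)) = -(-19154)/131 = -157*(-122/131) = 19154/131 ≈ 146.21)
1/(Q + (-2294384 - 210258)) = 1/(19154/131 + (-2294384 - 210258)) = 1/(19154/131 - 2504642) = 1/(-328088948/131) = -131/328088948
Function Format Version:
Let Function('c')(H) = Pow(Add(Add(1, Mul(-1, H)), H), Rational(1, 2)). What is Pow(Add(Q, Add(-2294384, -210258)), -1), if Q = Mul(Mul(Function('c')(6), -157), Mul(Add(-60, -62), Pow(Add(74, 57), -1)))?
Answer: Rational(-131, 328088948) ≈ -3.9928e-7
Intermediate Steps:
Function('c')(H) = 1 (Function('c')(H) = Pow(1, Rational(1, 2)) = 1)
Q = Rational(19154, 131) (Q = Mul(Mul(1, -157), Mul(Add(-60, -62), Pow(Add(74, 57), -1))) = Mul(-157, Mul(-122, Pow(131, -1))) = Mul(-157, Mul(-122, Rational(1, 131))) = Mul(-157, Rational(-122, 131)) = Rational(19154, 131) ≈ 146.21)
Pow(Add(Q, Add(-2294384, -210258)), -1) = Pow(Add(Rational(19154, 131), Add(-2294384, -210258)), -1) = Pow(Add(Rational(19154, 131), -2504642), -1) = Pow(Rational(-328088948, 131), -1) = Rational(-131, 328088948)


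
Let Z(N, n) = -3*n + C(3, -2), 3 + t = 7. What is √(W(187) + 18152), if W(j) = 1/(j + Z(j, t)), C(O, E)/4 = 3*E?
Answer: √413883903/151 ≈ 134.73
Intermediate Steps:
t = 4 (t = -3 + 7 = 4)
C(O, E) = 12*E (C(O, E) = 4*(3*E) = 12*E)
Z(N, n) = -24 - 3*n (Z(N, n) = -3*n + 12*(-2) = -3*n - 24 = -24 - 3*n)
W(j) = 1/(-36 + j) (W(j) = 1/(j + (-24 - 3*4)) = 1/(j + (-24 - 12)) = 1/(j - 36) = 1/(-36 + j))
√(W(187) + 18152) = √(1/(-36 + 187) + 18152) = √(1/151 + 18152) = √(2740953/151) = √413883903/151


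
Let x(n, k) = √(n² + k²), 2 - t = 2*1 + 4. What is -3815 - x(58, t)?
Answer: -3815 - 26*√5 ≈ -3873.1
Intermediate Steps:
t = -4 (t = 2 - (2*1 + 4) = 2 - (2 + 4) = 2 - 1*6 = 2 - 6 = -4)
x(n, k) = √(k² + n²)
-3815 - x(58, t) = -3815 - √((-4)² + 58²) = -3815 - √(16 + 3364) = -3815 - √3380 = -3815 - 26*√5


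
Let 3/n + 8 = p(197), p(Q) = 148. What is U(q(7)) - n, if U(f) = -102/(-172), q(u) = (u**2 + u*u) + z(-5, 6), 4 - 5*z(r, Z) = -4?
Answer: 3441/6020 ≈ 0.57159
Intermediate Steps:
z(r, Z) = 8/5 (z(r, Z) = 4/5 - 1/5*(-4) = 4/5 + 4/5 = 8/5)
q(u) = 8/5 + 2*u**2 (q(u) = (u**2 + u*u) + 8/5 = (u**2 + u**2) + 8/5 = 2*u**2 + 8/5 = 8/5 + 2*u**2)
U(f) = 51/86 (U(f) = -102*(-1/172) = 51/86)
n = 3/140 (n = 3/(-8 + 148) = 3/140 ≈ 0.021429)
U(q(7)) - n = 51/86 - 1*3/140 = 51/86 - 3/140 = 3441/6020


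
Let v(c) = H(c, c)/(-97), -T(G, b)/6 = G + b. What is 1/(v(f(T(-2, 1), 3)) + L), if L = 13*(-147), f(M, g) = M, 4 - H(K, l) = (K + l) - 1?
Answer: -97/185360 ≈ -0.00052331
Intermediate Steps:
T(G, b) = -6*G - 6*b (T(G, b) = -6*(G + b) = -6*G - 6*b)
H(K, l) = 5 - K - l (H(K, l) = 4 - ((K + l) - 1) = 4 - (-1 + K + l) = 4 + (1 - K - l) = 5 - K - l)
v(c) = -5/97 + 2*c/97 (v(c) = (5 - c - c)/(-97) = (5 - 2*c)*(-1/97) = -5/97 + 2*c/97)
L = -1911
1/(v(f(T(-2, 1), 3)) + L) = 1/((-5/97 + 2*(-6*(-2) - 6*1)/97) - 1911) = 1/((-5/97 + 2*(12 - 6)/97) - 1911) = 1/((-5/97 + (2/97)*6) - 1911) = 1/((-5/97 + 12/97) - 1911) = 1/(7/97 - 1911) = 1/(-185360/97) = -97/185360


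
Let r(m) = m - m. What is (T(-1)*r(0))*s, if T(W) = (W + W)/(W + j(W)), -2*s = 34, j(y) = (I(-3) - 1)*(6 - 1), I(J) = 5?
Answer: 0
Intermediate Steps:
j(y) = 20 (j(y) = (5 - 1)*(6 - 1) = 4*5 = 20)
s = -17 (s = -1/2*34 = -17)
r(m) = 0
T(W) = 2*W/(20 + W) (T(W) = (W + W)/(W + 20) = (2*W)/(20 + W) = 2*W/(20 + W))
(T(-1)*r(0))*s = ((2*(-1)/(20 - 1))*0)*(-17) = ((2*(-1)/19)*0)*(-17) = ((2*(-1)*(1/19))*0)*(-17) = -2/19*0*(-17) = 0*(-17) = 0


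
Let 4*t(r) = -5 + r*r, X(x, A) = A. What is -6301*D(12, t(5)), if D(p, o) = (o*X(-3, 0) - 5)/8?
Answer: 31505/8 ≈ 3938.1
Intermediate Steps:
t(r) = -5/4 + r²/4 (t(r) = (-5 + r*r)/4 = (-5 + r²)/4 = -5/4 + r²/4)
D(p, o) = -5/8 (D(p, o) = (o*0 - 5)/8 = (0 - 5)*(⅛) = -5*⅛ = -5/8)
-6301*D(12, t(5)) = -6301*(-5/8) = 31505/8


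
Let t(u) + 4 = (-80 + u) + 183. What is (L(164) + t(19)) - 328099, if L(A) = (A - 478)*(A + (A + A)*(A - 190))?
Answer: 2298315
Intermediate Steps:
L(A) = (-478 + A)*(A + 2*A*(-190 + A)) (L(A) = (-478 + A)*(A + (2*A)*(-190 + A)) = (-478 + A)*(A + 2*A*(-190 + A)))
t(u) = 99 + u (t(u) = -4 + ((-80 + u) + 183) = -4 + (103 + u) = 99 + u)
(L(164) + t(19)) - 328099 = (164*(181162 - 1335*164 + 2*164**2) + (99 + 19)) - 328099 = (164*(181162 - 218940 + 2*26896) + 118) - 328099 = (164*(181162 - 218940 + 53792) + 118) - 328099 = (164*16014 + 118) - 328099 = (2626296 + 118) - 328099 = 2626414 - 328099 = 2298315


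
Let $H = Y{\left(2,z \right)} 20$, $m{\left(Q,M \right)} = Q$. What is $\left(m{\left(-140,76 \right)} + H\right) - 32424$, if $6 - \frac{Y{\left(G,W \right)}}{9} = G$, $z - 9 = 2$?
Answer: $-31844$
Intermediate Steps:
$z = 11$ ($z = 9 + 2 = 11$)
$Y{\left(G,W \right)} = 54 - 9 G$
$H = 720$ ($H = \left(54 - 18\right) 20 = 36 \cdot 20 = 720$)
$\left(m{\left(-140,76 \right)} + H\right) - 32424 = \left(-140 + 720\right) - 32424 = 580 - 32424 = -31844$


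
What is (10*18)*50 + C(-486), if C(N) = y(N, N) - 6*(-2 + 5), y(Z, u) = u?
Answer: 8496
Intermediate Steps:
C(N) = -18 + N (C(N) = N - 6*(-2 + 5) = N - 6*3 = N - 18 = -18 + N)
(10*18)*50 + C(-486) = (10*18)*50 + (-18 - 486) = 180*50 - 504 = 9000 - 504 = 8496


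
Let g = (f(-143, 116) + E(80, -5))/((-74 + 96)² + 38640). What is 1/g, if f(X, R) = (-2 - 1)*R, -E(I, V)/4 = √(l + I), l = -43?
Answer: -850947/7532 + 9781*√37/7532 ≈ -105.08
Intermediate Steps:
E(I, V) = -4*√(-43 + I)
f(X, R) = -3*R
g = -87/9781 - √37/9781 (g = (-3*116 - 4*√(-43 + 80))/((-74 + 96)² + 38640) = (-348 - 4*√37)/(22² + 38640) = (-348 - 4*√37)/(484 + 38640) = (-348 - 4*√37)/39124 = (-348 - 4*√37)*(1/39124) = -87/9781 - √37/9781 ≈ -0.0095167)
1/g = 1/(-87/9781 - √37/9781)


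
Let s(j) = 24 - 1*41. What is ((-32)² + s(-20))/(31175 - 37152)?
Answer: -1007/5977 ≈ -0.16848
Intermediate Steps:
s(j) = -17 (s(j) = 24 - 41 = -17)
((-32)² + s(-20))/(31175 - 37152) = ((-32)² - 17)/(31175 - 37152) = (1024 - 17)/(-5977) = 1007*(-1/5977) = -1007/5977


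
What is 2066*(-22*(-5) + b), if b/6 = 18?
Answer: 450388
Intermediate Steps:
b = 108 (b = 6*18 = 108)
2066*(-22*(-5) + b) = 2066*(-22*(-5) + 108) = 2066*(110 + 108) = 2066*218 = 450388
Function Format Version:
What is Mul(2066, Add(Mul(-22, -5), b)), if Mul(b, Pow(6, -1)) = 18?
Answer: 450388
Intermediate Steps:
b = 108 (b = Mul(6, 18) = 108)
Mul(2066, Add(Mul(-22, -5), b)) = Mul(2066, Add(Mul(-22, -5), 108)) = Mul(2066, Add(110, 108)) = Mul(2066, 218) = 450388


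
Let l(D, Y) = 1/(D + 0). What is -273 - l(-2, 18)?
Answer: -545/2 ≈ -272.50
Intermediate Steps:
l(D, Y) = 1/D
-273 - l(-2, 18) = -273 - 1/(-2) = -273 - 1*(-1/2) = -273 + 1/2 = -545/2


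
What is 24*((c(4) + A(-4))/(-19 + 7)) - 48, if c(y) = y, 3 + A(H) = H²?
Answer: -82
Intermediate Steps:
A(H) = -3 + H²
24*((c(4) + A(-4))/(-19 + 7)) - 48 = 24*((4 + (-3 + (-4)²))/(-19 + 7)) - 48 = 24*((4 + (-3 + 16))/(-12)) - 48 = 24*((4 + 13)*(-1/12)) - 48 = 24*(17*(-1/12)) - 48 = 24*(-17/12) - 48 = -34 - 48 = -82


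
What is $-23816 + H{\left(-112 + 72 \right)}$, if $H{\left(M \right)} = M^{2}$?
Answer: $-22216$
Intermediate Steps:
$-23816 + H{\left(-112 + 72 \right)} = -23816 + \left(-112 + 72\right)^{2} = -23816 + \left(-40\right)^{2} = -23816 + 1600 = -22216$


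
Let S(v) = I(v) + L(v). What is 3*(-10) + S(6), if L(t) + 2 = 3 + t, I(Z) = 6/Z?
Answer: -22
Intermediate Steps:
L(t) = 1 + t (L(t) = -2 + (3 + t) = 1 + t)
S(v) = 1 + v + 6/v (S(v) = 6/v + (1 + v) = 1 + v + 6/v)
3*(-10) + S(6) = 3*(-10) + (1 + 6 + 6/6) = -30 + (1 + 6 + 6*(⅙)) = -30 + (1 + 6 + 1) = -30 + 8 = -22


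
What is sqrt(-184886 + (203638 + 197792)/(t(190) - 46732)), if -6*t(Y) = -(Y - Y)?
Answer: I*sqrt(100946891191706)/23366 ≈ 429.99*I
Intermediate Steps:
t(Y) = 0 (t(Y) = -(-1)*(Y - Y)/6 = -(-1)*0/6 = -1/6*0 = 0)
sqrt(-184886 + (203638 + 197792)/(t(190) - 46732)) = sqrt(-184886 + (203638 + 197792)/(0 - 46732)) = sqrt(-184886 + 401430/(-46732)) = sqrt(-184886 + 401430*(-1/46732)) = sqrt(-184886 - 200715/23366) = sqrt(-4320246991/23366) = I*sqrt(100946891191706)/23366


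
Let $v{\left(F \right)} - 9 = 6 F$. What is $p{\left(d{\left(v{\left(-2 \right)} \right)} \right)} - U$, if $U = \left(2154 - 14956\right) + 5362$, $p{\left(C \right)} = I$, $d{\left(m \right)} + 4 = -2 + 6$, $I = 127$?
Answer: $7567$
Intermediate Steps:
$v{\left(F \right)} = 9 + 6 F$
$d{\left(m \right)} = 0$ ($d{\left(m \right)} = -4 + \left(-2 + 6\right) = -4 + 4 = 0$)
$p{\left(C \right)} = 127$
$U = -7440$ ($U = -12802 + 5362 = -7440$)
$p{\left(d{\left(v{\left(-2 \right)} \right)} \right)} - U = 127 - -7440 = 127 + 7440 = 7567$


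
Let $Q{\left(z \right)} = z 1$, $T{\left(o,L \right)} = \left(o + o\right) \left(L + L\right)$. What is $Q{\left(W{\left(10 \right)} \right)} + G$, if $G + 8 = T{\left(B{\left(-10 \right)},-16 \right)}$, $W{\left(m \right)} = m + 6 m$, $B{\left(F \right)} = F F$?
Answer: $-6338$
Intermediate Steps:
$B{\left(F \right)} = F^{2}$
$T{\left(o,L \right)} = 4 L o$ ($T{\left(o,L \right)} = 2 o 2 L = 4 L o$)
$W{\left(m \right)} = 7 m$
$G = -6408$ ($G = -8 + 4 \left(-16\right) \left(-10\right)^{2} = -8 + 4 \left(-16\right) 100 = -8 - 6400 = -6408$)
$Q{\left(z \right)} = z$
$Q{\left(W{\left(10 \right)} \right)} + G = 7 \cdot 10 - 6408 = 70 - 6408 = -6338$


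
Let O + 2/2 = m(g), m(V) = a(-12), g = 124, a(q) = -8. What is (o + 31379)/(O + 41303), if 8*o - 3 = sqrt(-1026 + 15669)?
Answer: 251035/330352 + 3*sqrt(1627)/330352 ≈ 0.76027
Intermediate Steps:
o = 3/8 + 3*sqrt(1627)/8 (o = 3/8 + sqrt(-1026 + 15669)/8 = 3/8 + sqrt(14643)/8 = 3/8 + (3*sqrt(1627))/8 = 3/8 + 3*sqrt(1627)/8 ≈ 15.501)
m(V) = -8
O = -9 (O = -1 - 8 = -9)
(o + 31379)/(O + 41303) = ((3/8 + 3*sqrt(1627)/8) + 31379)/(-9 + 41303) = (251035/8 + 3*sqrt(1627)/8)/41294 = (251035/8 + 3*sqrt(1627)/8)*(1/41294) = 251035/330352 + 3*sqrt(1627)/330352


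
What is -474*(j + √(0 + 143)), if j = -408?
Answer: 193392 - 474*√143 ≈ 1.8772e+5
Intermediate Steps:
-474*(j + √(0 + 143)) = -474*(-408 + √(0 + 143)) = -474*(-408 + √143) = 193392 - 474*√143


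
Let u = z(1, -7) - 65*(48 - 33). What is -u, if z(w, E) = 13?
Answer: 962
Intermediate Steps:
u = -962 (u = 13 - 65*(48 - 33) = 13 - 65*15 = 13 - 975 = -962)
-u = -1*(-962) = 962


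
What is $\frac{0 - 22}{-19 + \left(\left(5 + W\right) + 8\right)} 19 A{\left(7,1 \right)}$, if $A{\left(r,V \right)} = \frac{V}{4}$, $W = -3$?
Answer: $\frac{209}{18} \approx 11.611$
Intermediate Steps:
$A{\left(r,V \right)} = \frac{V}{4}$ ($A{\left(r,V \right)} = V \frac{1}{4} = \frac{V}{4}$)
$\frac{0 - 22}{-19 + \left(\left(5 + W\right) + 8\right)} 19 A{\left(7,1 \right)} = \frac{0 - 22}{-19 + \left(\left(5 - 3\right) + 8\right)} 19 \cdot \frac{1}{4} \cdot 1 = - \frac{22}{-19 + \left(2 + 8\right)} 19 \cdot \frac{1}{4} = - \frac{22}{-19 + 10} \cdot 19 \cdot \frac{1}{4} = - \frac{22}{-9} \cdot 19 \cdot \frac{1}{4} = \left(-22\right) \left(- \frac{1}{9}\right) 19 \cdot \frac{1}{4} = \frac{22}{9} \cdot 19 \cdot \frac{1}{4} = \frac{418}{9} \cdot \frac{1}{4} = \frac{209}{18}$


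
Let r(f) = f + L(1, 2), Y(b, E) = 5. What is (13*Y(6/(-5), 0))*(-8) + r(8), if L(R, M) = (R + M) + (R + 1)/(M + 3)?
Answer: -2543/5 ≈ -508.60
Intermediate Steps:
L(R, M) = M + R + (1 + R)/(3 + M) (L(R, M) = (M + R) + (1 + R)/(3 + M) = M + R + (1 + R)/(3 + M))
r(f) = 17/5 + f (r(f) = f + (1 + 2**2 + 3*2 + 4*1 + 2*1)/(3 + 2) = f + (1 + 4 + 6 + 4 + 2)/5 = f + (1/5)*17 = f + 17/5 = 17/5 + f)
(13*Y(6/(-5), 0))*(-8) + r(8) = (13*5)*(-8) + (17/5 + 8) = 65*(-8) + 57/5 = -520 + 57/5 = -2543/5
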